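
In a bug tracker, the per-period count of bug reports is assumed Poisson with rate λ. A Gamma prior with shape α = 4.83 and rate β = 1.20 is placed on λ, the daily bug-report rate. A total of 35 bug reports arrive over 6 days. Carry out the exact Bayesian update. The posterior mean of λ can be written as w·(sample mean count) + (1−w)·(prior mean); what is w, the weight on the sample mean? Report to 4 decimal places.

With a Gamma(shape α, rate β) prior, the Poisson likelihood is conjugate: the posterior is Gamma(α + ΣXᵢ, β + n).
Posterior mean = (α₀+S)/(β₀+n) = [n/(β₀+n)]·(S/n) + [β₀/(β₀+n)]·(α₀/β₀), so only n and β₀ enter the weight.
Weight on data w = n/(β₀+n) = 6/(1.20+6) = 6/7.20 = 0.8333.

0.8333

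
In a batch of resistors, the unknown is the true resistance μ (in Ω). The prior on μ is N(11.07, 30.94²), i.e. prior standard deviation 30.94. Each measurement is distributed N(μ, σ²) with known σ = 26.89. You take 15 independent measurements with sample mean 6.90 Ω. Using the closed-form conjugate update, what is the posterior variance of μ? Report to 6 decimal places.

45.893787

For Normal data with known variance σ², a Normal(μ₀, σ₀²) prior on μ is conjugate. Posterior precision = 1/σ₀² + n/σ²; posterior mean is the precision-weighted average of μ₀ and x̄.
σ₀² = 30.94² = 957.2836, σ² = 26.89² = 723.0721; σ² + n·σ₀² = 723.0721 + 15·957.2836 = 15082.3261.
Posterior precision = 1/σ₀² + n/σ² = 1/957.2836 + 15/723.0721 = (σ² + n·σ₀²)/(σ₀²σ²) = 15082.3261/(957.2836·723.0721); posterior variance σₙ² = σ₀²σ²/(σ² + n·σ₀²) = 957.2836·723.0721/15082.3261 = 45.893787.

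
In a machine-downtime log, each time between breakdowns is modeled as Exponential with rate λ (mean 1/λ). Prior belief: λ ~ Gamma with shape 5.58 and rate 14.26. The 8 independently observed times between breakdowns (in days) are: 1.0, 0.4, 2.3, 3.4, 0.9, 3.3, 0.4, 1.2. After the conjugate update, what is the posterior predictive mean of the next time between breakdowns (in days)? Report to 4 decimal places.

With a Gamma(shape α, rate β) prior on the exponential rate λ, the posterior after n observations with total T = Σxᵢ is Gamma(α+n, β+T).
Sum of observations T = 12.9 days; n = 8.
Posterior: Gamma(5.58+8, 14.26+12.9) = Gamma(13.58, 27.16).
The predictive distribution for the next observation is Lomax; its mean is β/(α−1) = 27.16/12.58 = 2.1590.

2.1590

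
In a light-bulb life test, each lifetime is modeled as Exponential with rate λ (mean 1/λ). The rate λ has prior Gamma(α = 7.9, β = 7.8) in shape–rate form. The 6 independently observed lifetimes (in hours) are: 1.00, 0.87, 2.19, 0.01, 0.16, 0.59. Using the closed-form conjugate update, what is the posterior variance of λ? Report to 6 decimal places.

0.087276

With a Gamma(shape α, rate β) prior on the exponential rate λ, the posterior after n observations with total T = Σxᵢ is Gamma(α+n, β+T).
Sum of observations T = 4.82 hours; n = 6.
Posterior: Gamma(7.9+6, 7.8+4.82) = Gamma(13.9, 12.62).
Var = α/β² = 0.087276.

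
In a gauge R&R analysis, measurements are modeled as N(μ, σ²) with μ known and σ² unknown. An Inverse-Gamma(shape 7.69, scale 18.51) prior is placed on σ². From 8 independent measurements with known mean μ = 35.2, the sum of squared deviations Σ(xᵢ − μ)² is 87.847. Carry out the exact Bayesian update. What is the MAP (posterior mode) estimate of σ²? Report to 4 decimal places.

With known mean μ and an Inverse-Gamma(α, β) prior on σ², the Normal likelihood is conjugate: posterior is Inv-Gamma(α + n/2, β + Σ(xᵢ−μ)²/2).
Posterior: Inv-Gamma(7.69 + 8/2, 18.51 + 87.847/2) = Inv-Gamma(11.69, 62.4335).
Mode = β/(α+1) = 62.4335/12.69 = 4.9199.

4.9199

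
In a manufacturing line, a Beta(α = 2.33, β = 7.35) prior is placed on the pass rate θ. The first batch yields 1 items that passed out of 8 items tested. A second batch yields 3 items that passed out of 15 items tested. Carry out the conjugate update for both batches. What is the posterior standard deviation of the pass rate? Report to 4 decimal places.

0.0681

The Beta prior is conjugate to a Binomial/Bernoulli likelihood; the update adds successes to α and failures to β.
After batch 1: Beta(2.33+1, 7.35+7) = Beta(3.33, 14.35).
After batch 2: Beta(3.33+3, 14.35+12) = Beta(6.33, 26.35).
Var = αβ/((α+β)²(α+β+1)) = 6.33·26.35/(32.68²·33.68) = 0.00463712; SD = √0.00463712 = 0.0681.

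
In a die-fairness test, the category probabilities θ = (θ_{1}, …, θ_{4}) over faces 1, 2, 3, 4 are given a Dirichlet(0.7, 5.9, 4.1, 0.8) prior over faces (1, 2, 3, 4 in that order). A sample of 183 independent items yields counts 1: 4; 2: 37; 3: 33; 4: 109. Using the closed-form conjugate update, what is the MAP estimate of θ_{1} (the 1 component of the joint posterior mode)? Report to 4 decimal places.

The Dirichlet prior is conjugate to the Multinomial likelihood: each posterior αⱼ = prior αⱼ + observed count nⱼ.
Posterior concentration: (4.7, 42.9, 37.1, 109.8), total = 194.5.
Joint mode component: (α_{1}−1)/(Σα−K) = 3.7/190.5 = 0.0194.

0.0194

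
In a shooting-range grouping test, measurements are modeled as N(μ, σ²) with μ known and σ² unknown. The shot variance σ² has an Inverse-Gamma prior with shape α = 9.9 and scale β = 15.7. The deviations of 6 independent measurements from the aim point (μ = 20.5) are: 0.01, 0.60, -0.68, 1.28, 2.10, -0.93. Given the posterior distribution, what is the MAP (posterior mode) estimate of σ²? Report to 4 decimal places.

With known mean μ and an Inverse-Gamma(α, β) prior on σ², the Normal likelihood is conjugate: posterior is Inv-Gamma(α + n/2, β + Σ(xᵢ−μ)²/2).
Σ(xᵢ−μ)² = (0.01)² + (0.60)² + (-0.68)² + (1.28)² + (2.10)² + (-0.93)² = 7.7358.
Posterior: Inv-Gamma(9.9 + 6/2, 15.7 + 7.7358/2) = Inv-Gamma(12.90, 19.56790).
Mode = β/(α+1) = 19.56790/13.90 = 1.4078.

1.4078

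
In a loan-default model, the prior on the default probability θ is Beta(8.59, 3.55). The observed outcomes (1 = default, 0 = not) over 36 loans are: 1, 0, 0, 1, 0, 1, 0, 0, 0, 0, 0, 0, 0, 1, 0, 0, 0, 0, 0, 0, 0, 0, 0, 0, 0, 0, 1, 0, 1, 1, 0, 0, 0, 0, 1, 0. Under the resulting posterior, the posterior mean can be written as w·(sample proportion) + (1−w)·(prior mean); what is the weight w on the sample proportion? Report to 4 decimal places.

0.7478

The Beta prior is conjugate to a Binomial/Bernoulli likelihood; the update adds successes to α and failures to β.
Posterior mean = (α₀+k)/(α₀+β₀+n) = [n/(α₀+β₀+n)]·(k/n) + [(α₀+β₀)/(α₀+β₀+n)]·α₀/(α₀+β₀), so only n and the prior enter the weight.
The weight on the data is w = n/(α₀+β₀+n) = 36/(8.59+3.55+36) = 36/48.14 = 0.7478.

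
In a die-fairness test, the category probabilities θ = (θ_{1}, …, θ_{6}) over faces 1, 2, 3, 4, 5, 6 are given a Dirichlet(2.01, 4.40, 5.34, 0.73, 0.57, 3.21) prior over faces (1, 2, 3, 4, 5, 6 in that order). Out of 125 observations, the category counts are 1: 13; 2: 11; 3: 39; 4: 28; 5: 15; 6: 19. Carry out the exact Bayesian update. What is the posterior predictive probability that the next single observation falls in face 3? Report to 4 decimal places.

0.3139

The Dirichlet prior is conjugate to the Multinomial likelihood: each posterior αⱼ = prior αⱼ + observed count nⱼ.
Posterior concentration: (15.01, 15.40, 44.34, 28.73, 15.57, 22.21), total = 141.26.
P(next = 3 | data) = α_{3}/Σα = 0.3139.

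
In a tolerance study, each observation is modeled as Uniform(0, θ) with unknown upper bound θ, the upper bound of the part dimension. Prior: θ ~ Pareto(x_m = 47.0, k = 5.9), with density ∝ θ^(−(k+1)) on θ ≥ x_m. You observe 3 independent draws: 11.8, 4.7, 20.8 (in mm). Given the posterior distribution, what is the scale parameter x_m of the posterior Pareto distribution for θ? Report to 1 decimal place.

A Pareto(scale x_m, shape k) prior on the upper bound θ of Uniform(0, θ) is conjugate: posterior is Pareto(max(x_m, max xᵢ), k + n).
Sample maximum = 20.8; prior scale x_m = 47.0 → posterior scale = max = 47.0.
Posterior shape = 5.9 + 3 = 8.9.
Posterior scale x_m = 47.0.

47.0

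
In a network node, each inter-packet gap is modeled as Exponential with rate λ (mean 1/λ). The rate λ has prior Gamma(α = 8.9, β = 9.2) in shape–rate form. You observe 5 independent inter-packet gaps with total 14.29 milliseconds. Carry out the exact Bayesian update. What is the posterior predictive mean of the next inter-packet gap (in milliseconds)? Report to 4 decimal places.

1.8209

With a Gamma(shape α, rate β) prior on the exponential rate λ, the posterior after n observations with total T = Σxᵢ is Gamma(α+n, β+T).
Posterior: Gamma(8.9+5, 9.2+14.29) = Gamma(13.9, 23.49).
The predictive distribution for the next observation is Lomax; its mean is β/(α−1) = 23.49/12.9 = 1.8209.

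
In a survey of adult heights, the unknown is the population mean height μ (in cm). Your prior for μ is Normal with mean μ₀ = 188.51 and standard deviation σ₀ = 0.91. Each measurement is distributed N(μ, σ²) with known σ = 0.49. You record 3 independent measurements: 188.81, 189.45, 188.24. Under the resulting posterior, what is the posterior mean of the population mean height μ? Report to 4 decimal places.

For Normal data with known variance σ², a Normal(μ₀, σ₀²) prior on μ is conjugate. Posterior precision = 1/σ₀² + n/σ²; posterior mean is the precision-weighted average of μ₀ and x̄.
Σxᵢ = 188.81 + 189.45 + 188.24 = 566.5, so n·x̄ = 566.5.
σ₀² = 0.91² = 0.8281, σ² = 0.49² = 0.2401; σ² + n·σ₀² = 0.2401 + 3·0.8281 = 2.7244.
Posterior mean = (μ₀/σ₀² + n·x̄/σ²)/(1/σ₀² + n/σ²) = (σ²·μ₀ + σ₀²·n·x̄)/(σ² + n·σ₀²) = (0.2401·188.51 + 0.8281·566.5)/2.7244 = 514.379901/2.7244 = 188.8048.

188.8048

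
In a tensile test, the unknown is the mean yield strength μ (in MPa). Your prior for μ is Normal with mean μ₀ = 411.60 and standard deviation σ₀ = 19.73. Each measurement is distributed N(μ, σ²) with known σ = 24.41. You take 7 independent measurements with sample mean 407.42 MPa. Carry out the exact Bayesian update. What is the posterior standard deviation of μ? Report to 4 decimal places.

For Normal data with known variance σ², a Normal(μ₀, σ₀²) prior on μ is conjugate. Posterior precision = 1/σ₀² + n/σ²; posterior mean is the precision-weighted average of μ₀ and x̄.
σ₀² = 19.73² = 389.2729, σ² = 24.41² = 595.8481; σ² + n·σ₀² = 595.8481 + 7·389.2729 = 3320.7584.
Posterior precision = 1/σ₀² + n/σ² = 1/389.2729 + 7/595.8481 = (σ² + n·σ₀²)/(σ₀²σ²) = 3320.7584/(389.2729·595.8481); posterior variance σₙ² = σ₀²σ²/(σ² + n·σ₀²) = 389.2729·595.8481/3320.7584 = 69.847755.
Posterior SD = √σₙ² = √(389.2729·595.8481/3320.7584) = 8.3575.

8.3575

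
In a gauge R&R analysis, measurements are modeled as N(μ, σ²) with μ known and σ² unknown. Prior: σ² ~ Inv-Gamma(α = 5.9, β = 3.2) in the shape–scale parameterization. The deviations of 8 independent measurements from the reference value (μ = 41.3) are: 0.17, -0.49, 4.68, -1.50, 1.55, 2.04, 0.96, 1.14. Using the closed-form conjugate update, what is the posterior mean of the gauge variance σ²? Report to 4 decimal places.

With known mean μ and an Inverse-Gamma(α, β) prior on σ², the Normal likelihood is conjugate: posterior is Inv-Gamma(α + n/2, β + Σ(xᵢ−μ)²/2).
Σ(xᵢ−μ)² = (0.17)² + (-0.49)² + (4.68)² + (-1.50)² + (1.55)² + (2.04)² + (0.96)² + (1.14)² = 33.2067.
Posterior: Inv-Gamma(5.9 + 8/2, 3.2 + 33.2067/2) = Inv-Gamma(9.90, 19.80335).
E[σ²|data] = β/(α−1) = 19.80335/8.90 = 2.2251.

2.2251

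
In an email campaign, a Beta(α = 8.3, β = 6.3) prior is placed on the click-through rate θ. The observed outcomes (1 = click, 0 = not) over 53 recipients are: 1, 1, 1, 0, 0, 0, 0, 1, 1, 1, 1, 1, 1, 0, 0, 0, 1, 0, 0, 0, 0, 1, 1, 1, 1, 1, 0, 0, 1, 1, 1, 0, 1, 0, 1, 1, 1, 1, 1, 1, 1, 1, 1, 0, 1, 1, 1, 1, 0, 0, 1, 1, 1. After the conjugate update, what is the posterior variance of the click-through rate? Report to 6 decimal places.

The Beta prior is conjugate to a Binomial/Bernoulli likelihood; the update adds successes to α and failures to β.
Posterior: Beta(α+k, β+n−k) = Beta(8.3+35, 6.3+18) = Beta(43.3, 24.3).
Var = αβ/((α+β)²(α+β+1)) = 43.3·24.3/(67.6²·68.6) = 0.003356.

0.003356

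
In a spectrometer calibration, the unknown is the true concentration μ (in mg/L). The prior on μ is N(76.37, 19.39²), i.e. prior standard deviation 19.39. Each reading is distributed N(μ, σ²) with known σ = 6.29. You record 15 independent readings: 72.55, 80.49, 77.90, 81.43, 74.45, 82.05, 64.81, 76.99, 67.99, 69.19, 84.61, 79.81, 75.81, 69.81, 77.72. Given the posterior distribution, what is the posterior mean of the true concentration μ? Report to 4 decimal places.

75.7119

For Normal data with known variance σ², a Normal(μ₀, σ₀²) prior on μ is conjugate. Posterior precision = 1/σ₀² + n/σ²; posterior mean is the precision-weighted average of μ₀ and x̄.
Σxᵢ = 72.55 + 80.49 + 77.90 + 81.43 + 74.45 + 82.05 + 64.81 + 76.99 + 67.99 + 69.19 + 84.61 + 79.81 + 75.81 + 69.81 + 77.72 = 1135.61, so n·x̄ = 1135.61.
σ₀² = 19.39² = 375.9721, σ² = 6.29² = 39.5641; σ² + n·σ₀² = 39.5641 + 15·375.9721 = 5679.1456.
Posterior mean = (μ₀/σ₀² + n·x̄/σ²)/(1/σ₀² + n/σ²) = (σ²·μ₀ + σ₀²·n·x̄)/(σ² + n·σ₀²) = (39.5641·76.37 + 375.9721·1135.61)/5679.1456 = 429979.186798/5679.1456 = 75.7119.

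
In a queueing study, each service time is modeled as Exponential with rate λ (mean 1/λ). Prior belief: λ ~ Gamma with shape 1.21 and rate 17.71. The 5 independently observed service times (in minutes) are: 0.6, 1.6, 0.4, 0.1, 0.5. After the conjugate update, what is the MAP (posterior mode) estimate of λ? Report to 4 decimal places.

With a Gamma(shape α, rate β) prior on the exponential rate λ, the posterior after n observations with total T = Σxᵢ is Gamma(α+n, β+T).
Sum of observations T = 3.2 minutes; n = 5.
Posterior: Gamma(1.21+5, 17.71+3.2) = Gamma(6.21, 20.91).
Mode = (α−1)/β = 0.2492.

0.2492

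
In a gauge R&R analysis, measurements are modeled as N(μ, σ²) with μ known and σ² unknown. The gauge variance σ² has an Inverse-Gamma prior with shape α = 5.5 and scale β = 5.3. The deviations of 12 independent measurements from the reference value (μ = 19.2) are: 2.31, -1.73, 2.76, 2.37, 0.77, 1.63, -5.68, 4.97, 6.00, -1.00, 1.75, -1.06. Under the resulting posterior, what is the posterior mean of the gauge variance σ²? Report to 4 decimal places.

6.3601

With known mean μ and an Inverse-Gamma(α, β) prior on σ², the Normal likelihood is conjugate: posterior is Inv-Gamma(α + n/2, β + Σ(xᵢ−μ)²/2).
Σ(xᵢ−μ)² = (2.31)² + (-1.73)² + (2.76)² + (2.37)² + (0.77)² + (1.63)² + (-5.68)² + (4.97)² + (6.00)² + (-1.00)² + (1.75)² + (-1.06)² = 122.9627.
Posterior: Inv-Gamma(5.5 + 12/2, 5.3 + 122.9627/2) = Inv-Gamma(11.50, 66.78135).
E[σ²|data] = β/(α−1) = 66.78135/10.50 = 6.3601.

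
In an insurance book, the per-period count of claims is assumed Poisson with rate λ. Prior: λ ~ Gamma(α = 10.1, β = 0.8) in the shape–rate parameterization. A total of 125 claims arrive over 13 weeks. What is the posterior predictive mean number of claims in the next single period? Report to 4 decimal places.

With a Gamma(shape α, rate β) prior, the Poisson likelihood is conjugate: the posterior is Gamma(α + ΣXᵢ, β + n).
Posterior: Gamma(α+S, β+n) = Gamma(10.1+125, 0.8+13) = Gamma(135.1, 13.8).
The predictive distribution for one future period is NegBinom with mean α/β = 9.7899.

9.7899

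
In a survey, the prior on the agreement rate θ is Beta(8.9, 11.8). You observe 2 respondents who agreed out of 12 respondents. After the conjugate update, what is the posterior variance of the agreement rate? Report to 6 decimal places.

The Beta prior is conjugate to a Binomial/Bernoulli likelihood; the update adds successes to α and failures to β.
Posterior: Beta(α+k, β+n−k) = Beta(8.9+2, 11.8+10) = Beta(10.9, 21.8).
Var = αβ/((α+β)²(α+β+1)) = 10.9·21.8/(32.7²·33.7) = 0.006594.

0.006594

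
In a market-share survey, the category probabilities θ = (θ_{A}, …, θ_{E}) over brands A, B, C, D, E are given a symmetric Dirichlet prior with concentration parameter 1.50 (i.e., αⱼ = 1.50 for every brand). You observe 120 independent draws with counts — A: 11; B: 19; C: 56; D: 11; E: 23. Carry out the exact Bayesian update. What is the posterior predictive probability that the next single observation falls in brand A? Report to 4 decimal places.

0.0980

The Dirichlet prior is conjugate to the Multinomial likelihood: each posterior αⱼ = prior αⱼ + observed count nⱼ.
Posterior concentration: (12.50, 20.50, 57.50, 12.50, 24.50), total = 127.50.
P(next = A | data) = α_{A}/Σα = 0.0980.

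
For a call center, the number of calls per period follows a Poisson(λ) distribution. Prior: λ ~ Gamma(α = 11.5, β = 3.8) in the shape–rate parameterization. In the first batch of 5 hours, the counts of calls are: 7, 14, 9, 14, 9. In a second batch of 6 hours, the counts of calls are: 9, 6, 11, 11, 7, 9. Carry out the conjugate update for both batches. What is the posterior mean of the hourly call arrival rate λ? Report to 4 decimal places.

7.9392

With a Gamma(shape α, rate β) prior, the Poisson likelihood is conjugate: the posterior is Gamma(α + ΣXᵢ, β + n).
Batch 1: sum of counts S = 53 over n = 5 hours.
After batch 1: Gamma(α+S, β+n) = Gamma(11.5+53, 3.8+5) = Gamma(64.5, 8.8).
Batch 2: sum of counts S = 53 over n = 6 hours.
After batch 2: Gamma(α+S, β+n) = Gamma(64.5+53, 8.8+6) = Gamma(117.5, 14.8).
Posterior mean = α/β = 117.5/14.8 = 7.9392.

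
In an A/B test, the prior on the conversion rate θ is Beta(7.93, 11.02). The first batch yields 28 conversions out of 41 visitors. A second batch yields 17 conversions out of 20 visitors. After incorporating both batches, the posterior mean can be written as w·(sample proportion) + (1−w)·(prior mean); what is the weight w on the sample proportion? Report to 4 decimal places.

0.7630

The Beta prior is conjugate to a Binomial/Bernoulli likelihood; the update adds successes to α and failures to β.
Total number of visitors: n = 41 + 20 = 61.
Posterior mean = (α₀+k)/(α₀+β₀+n) = [n/(α₀+β₀+n)]·(k/n) + [(α₀+β₀)/(α₀+β₀+n)]·α₀/(α₀+β₀), so only n and the prior enter the weight.
The weight on the data is w = n/(α₀+β₀+n) = 61/(7.93+11.02+61) = 61/79.95 = 0.7630.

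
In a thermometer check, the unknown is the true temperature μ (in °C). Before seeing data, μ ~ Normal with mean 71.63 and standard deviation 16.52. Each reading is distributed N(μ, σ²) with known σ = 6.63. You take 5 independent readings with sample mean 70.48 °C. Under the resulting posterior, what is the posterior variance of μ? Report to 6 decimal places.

8.517018

For Normal data with known variance σ², a Normal(μ₀, σ₀²) prior on μ is conjugate. Posterior precision = 1/σ₀² + n/σ²; posterior mean is the precision-weighted average of μ₀ and x̄.
σ₀² = 16.52² = 272.9104, σ² = 6.63² = 43.9569; σ² + n·σ₀² = 43.9569 + 5·272.9104 = 1408.5089.
Posterior precision = 1/σ₀² + n/σ² = 1/272.9104 + 5/43.9569 = (σ² + n·σ₀²)/(σ₀²σ²) = 1408.5089/(272.9104·43.9569); posterior variance σₙ² = σ₀²σ²/(σ² + n·σ₀²) = 272.9104·43.9569/1408.5089 = 8.517018.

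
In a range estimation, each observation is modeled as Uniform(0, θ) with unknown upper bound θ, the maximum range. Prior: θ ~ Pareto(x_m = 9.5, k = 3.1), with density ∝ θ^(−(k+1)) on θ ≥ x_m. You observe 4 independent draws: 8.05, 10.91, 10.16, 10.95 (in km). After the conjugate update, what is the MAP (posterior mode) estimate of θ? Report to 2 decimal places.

A Pareto(scale x_m, shape k) prior on the upper bound θ of Uniform(0, θ) is conjugate: posterior is Pareto(max(x_m, max xᵢ), k + n).
Sample maximum = 10.95; prior scale x_m = 9.5 → posterior scale = max = 10.95.
Posterior shape = 3.1 + 4 = 7.1.
The Pareto density is decreasing on [x_m, ∞), so the mode is x_m = 10.95.

10.95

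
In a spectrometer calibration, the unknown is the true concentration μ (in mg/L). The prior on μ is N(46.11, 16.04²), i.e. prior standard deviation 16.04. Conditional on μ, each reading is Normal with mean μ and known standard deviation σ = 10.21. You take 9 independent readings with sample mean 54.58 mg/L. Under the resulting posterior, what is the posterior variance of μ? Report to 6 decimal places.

11.083696

For Normal data with known variance σ², a Normal(μ₀, σ₀²) prior on μ is conjugate. Posterior precision = 1/σ₀² + n/σ²; posterior mean is the precision-weighted average of μ₀ and x̄.
σ₀² = 16.04² = 257.2816, σ² = 10.21² = 104.2441; σ² + n·σ₀² = 104.2441 + 9·257.2816 = 2419.7785.
Posterior precision = 1/σ₀² + n/σ² = 1/257.2816 + 9/104.2441 = (σ² + n·σ₀²)/(σ₀²σ²) = 2419.7785/(257.2816·104.2441); posterior variance σₙ² = σ₀²σ²/(σ² + n·σ₀²) = 257.2816·104.2441/2419.7785 = 11.083696.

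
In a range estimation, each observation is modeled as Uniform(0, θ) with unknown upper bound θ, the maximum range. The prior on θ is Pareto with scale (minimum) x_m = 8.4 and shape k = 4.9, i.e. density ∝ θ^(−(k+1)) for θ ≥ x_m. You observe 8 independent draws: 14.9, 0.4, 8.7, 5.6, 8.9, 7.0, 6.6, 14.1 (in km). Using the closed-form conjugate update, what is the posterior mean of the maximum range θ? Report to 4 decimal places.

16.1521

A Pareto(scale x_m, shape k) prior on the upper bound θ of Uniform(0, θ) is conjugate: posterior is Pareto(max(x_m, max xᵢ), k + n).
Sample maximum = 14.9; prior scale x_m = 8.4 → posterior scale = max = 14.9.
Posterior shape = 4.9 + 8 = 12.9.
E[θ|data] = k·x_m/(k−1) = 12.9·14.9/11.9 = 16.1521.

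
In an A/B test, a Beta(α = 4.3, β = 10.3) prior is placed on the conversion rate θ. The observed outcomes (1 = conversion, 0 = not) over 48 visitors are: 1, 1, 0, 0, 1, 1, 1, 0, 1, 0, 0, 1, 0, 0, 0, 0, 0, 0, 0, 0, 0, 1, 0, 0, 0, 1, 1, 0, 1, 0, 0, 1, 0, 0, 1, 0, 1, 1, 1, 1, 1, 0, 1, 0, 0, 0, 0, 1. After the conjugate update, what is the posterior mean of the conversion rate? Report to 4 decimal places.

The Beta prior is conjugate to a Binomial/Bernoulli likelihood; the update adds successes to α and failures to β.
Posterior: Beta(α+k, β+n−k) = Beta(4.3+20, 10.3+28) = Beta(24.3, 38.3).
Posterior mean = α/(α+β) = 24.3/62.6 = 0.3882.

0.3882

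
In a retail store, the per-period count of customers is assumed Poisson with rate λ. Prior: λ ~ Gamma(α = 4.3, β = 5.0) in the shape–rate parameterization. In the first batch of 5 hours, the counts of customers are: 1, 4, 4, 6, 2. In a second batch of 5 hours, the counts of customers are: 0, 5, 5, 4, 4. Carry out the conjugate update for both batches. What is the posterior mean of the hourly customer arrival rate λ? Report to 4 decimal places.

With a Gamma(shape α, rate β) prior, the Poisson likelihood is conjugate: the posterior is Gamma(α + ΣXᵢ, β + n).
Batch 1: sum of counts S = 17 over n = 5 hours.
After batch 1: Gamma(α+S, β+n) = Gamma(4.3+17, 5.0+5) = Gamma(21.3, 10.0).
Batch 2: sum of counts S = 18 over n = 5 hours.
After batch 2: Gamma(α+S, β+n) = Gamma(21.3+18, 10.0+5) = Gamma(39.3, 15.0).
Posterior mean = α/β = 39.3/15.0 = 2.6200.

2.6200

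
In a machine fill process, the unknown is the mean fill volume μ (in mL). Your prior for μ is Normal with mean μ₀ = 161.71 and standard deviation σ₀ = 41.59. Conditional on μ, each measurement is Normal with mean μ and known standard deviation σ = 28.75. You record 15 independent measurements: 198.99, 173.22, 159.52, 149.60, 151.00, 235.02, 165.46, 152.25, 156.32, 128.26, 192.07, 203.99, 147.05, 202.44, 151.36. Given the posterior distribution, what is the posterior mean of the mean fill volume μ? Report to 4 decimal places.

170.8133

For Normal data with known variance σ², a Normal(μ₀, σ₀²) prior on μ is conjugate. Posterior precision = 1/σ₀² + n/σ²; posterior mean is the precision-weighted average of μ₀ and x̄.
Σxᵢ = 198.99 + 173.22 + 159.52 + 149.60 + 151.00 + 235.02 + 165.46 + 152.25 + 156.32 + 128.26 + 192.07 + 203.99 + 147.05 + 202.44 + 151.36 = 2566.55, so n·x̄ = 2566.55.
σ₀² = 41.59² = 1729.7281, σ² = 28.75² = 826.5625; σ² + n·σ₀² = 826.5625 + 15·1729.7281 = 26772.484.
Posterior mean = (μ₀/σ₀² + n·x̄/σ²)/(1/σ₀² + n/σ²) = (σ²·μ₀ + σ₀²·n·x̄)/(σ² + n·σ₀²) = (826.5625·161.71 + 1729.7281·2566.55)/26772.484 = 4573097.07693/26772.484 = 170.8133.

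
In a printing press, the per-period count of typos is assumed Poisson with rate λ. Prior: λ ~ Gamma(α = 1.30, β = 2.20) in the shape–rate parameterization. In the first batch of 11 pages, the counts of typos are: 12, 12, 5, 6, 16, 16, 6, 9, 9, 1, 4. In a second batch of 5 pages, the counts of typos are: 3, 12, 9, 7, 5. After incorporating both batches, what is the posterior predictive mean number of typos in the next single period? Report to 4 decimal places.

7.3242

With a Gamma(shape α, rate β) prior, the Poisson likelihood is conjugate: the posterior is Gamma(α + ΣXᵢ, β + n).
Batch 1: sum of counts S = 96 over n = 11 pages.
After batch 1: Gamma(α+S, β+n) = Gamma(1.30+96, 2.20+11) = Gamma(97.30, 13.20).
Batch 2: sum of counts S = 36 over n = 5 pages.
After batch 2: Gamma(α+S, β+n) = Gamma(97.30+36, 13.20+5) = Gamma(133.30, 18.20).
The predictive distribution for one future period is NegBinom with mean α/β = 7.3242.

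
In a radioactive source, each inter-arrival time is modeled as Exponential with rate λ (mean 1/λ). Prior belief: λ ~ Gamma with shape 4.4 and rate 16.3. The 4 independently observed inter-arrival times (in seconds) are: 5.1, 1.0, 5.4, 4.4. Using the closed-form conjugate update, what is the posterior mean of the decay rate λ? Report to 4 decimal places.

With a Gamma(shape α, rate β) prior on the exponential rate λ, the posterior after n observations with total T = Σxᵢ is Gamma(α+n, β+T).
Sum of observations T = 15.9 seconds; n = 4.
Posterior: Gamma(4.4+4, 16.3+15.9) = Gamma(8.4, 32.2).
Posterior mean of λ = α/β = 8.4/32.2 = 0.2609.

0.2609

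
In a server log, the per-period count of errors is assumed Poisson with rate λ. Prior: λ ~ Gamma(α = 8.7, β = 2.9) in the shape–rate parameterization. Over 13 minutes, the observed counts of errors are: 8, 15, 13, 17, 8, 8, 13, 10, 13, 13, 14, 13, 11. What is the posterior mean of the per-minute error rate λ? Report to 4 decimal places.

10.3585

With a Gamma(shape α, rate β) prior, the Poisson likelihood is conjugate: the posterior is Gamma(α + ΣXᵢ, β + n).
Sum of counts S = 156 over n = 13 minutes.
Posterior: Gamma(α+S, β+n) = Gamma(8.7+156, 2.9+13) = Gamma(164.7, 15.9).
Posterior mean = α/β = 164.7/15.9 = 10.3585.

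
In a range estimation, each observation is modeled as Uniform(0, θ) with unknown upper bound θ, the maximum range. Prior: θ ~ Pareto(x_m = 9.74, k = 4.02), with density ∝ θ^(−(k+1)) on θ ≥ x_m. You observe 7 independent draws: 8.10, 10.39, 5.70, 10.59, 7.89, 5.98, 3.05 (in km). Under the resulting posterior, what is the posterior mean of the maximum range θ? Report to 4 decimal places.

A Pareto(scale x_m, shape k) prior on the upper bound θ of Uniform(0, θ) is conjugate: posterior is Pareto(max(x_m, max xᵢ), k + n).
Sample maximum = 10.59; prior scale x_m = 9.74 → posterior scale = max = 10.59.
Posterior shape = 4.02 + 7 = 11.02.
E[θ|data] = k·x_m/(k−1) = 11.02·10.59/10.02 = 11.6469.

11.6469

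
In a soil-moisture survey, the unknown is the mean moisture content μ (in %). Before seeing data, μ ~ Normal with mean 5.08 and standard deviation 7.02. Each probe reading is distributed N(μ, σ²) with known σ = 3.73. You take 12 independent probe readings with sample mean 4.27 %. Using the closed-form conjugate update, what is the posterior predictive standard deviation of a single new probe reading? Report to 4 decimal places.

For Normal data with known variance σ², a Normal(μ₀, σ₀²) prior on μ is conjugate. Posterior precision = 1/σ₀² + n/σ²; posterior mean is the precision-weighted average of μ₀ and x̄.
σ₀² = 7.02² = 49.2804, σ² = 3.73² = 13.9129; σ² + n·σ₀² = 13.9129 + 12·49.2804 = 605.2777.
Posterior precision = 1/σ₀² + n/σ² = 1/49.2804 + 12/13.9129 = (σ² + n·σ₀²)/(σ₀²σ²) = 605.2777/(49.2804·13.9129); posterior variance σₙ² = σ₀²σ²/(σ² + n·σ₀²) = 49.2804·13.9129/605.2777 = 1.132758.
Predictive variance for one new observation = σₙ² + σ² = 49.2804·13.9129/605.2777 + 13.9129 = σ²·(σ₀² + 605.2777)/605.2777 = 13.9129·654.5581/605.2777 = 15.045658; SD = √(13.9129·654.5581/605.2777) = 3.8789.

3.8789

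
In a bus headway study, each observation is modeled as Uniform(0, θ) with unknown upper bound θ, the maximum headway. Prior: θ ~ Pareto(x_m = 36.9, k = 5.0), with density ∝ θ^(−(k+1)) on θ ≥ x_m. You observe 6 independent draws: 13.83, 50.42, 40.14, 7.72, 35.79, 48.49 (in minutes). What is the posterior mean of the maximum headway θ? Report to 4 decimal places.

A Pareto(scale x_m, shape k) prior on the upper bound θ of Uniform(0, θ) is conjugate: posterior is Pareto(max(x_m, max xᵢ), k + n).
Sample maximum = 50.42; prior scale x_m = 36.9 → posterior scale = max = 50.42.
Posterior shape = 5.0 + 6 = 11.0.
E[θ|data] = k·x_m/(k−1) = 11.0·50.42/10.0 = 55.4620.

55.4620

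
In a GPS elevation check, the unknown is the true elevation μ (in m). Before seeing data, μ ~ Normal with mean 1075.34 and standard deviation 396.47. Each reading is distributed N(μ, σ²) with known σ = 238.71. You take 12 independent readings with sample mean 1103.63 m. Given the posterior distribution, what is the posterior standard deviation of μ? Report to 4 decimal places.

67.8918

For Normal data with known variance σ², a Normal(μ₀, σ₀²) prior on μ is conjugate. Posterior precision = 1/σ₀² + n/σ²; posterior mean is the precision-weighted average of μ₀ and x̄.
σ₀² = 396.47² = 157188.4609, σ² = 238.71² = 56982.4641; σ² + n·σ₀² = 56982.4641 + 12·157188.4609 = 1943243.9949.
Posterior precision = 1/σ₀² + n/σ² = 1/157188.4609 + 12/56982.4641 = (σ² + n·σ₀²)/(σ₀²σ²) = 1943243.9949/(157188.4609·56982.4641); posterior variance σₙ² = σ₀²σ²/(σ² + n·σ₀²) = 157188.4609·56982.4641/1943243.9949 = 4609.295515.
Posterior SD = √σₙ² = √(157188.4609·56982.4641/1943243.9949) = 67.8918.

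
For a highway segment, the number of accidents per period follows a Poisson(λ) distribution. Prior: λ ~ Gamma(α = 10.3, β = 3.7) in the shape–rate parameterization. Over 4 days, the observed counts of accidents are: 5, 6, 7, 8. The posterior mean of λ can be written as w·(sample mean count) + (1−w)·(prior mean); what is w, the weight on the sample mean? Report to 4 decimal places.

With a Gamma(shape α, rate β) prior, the Poisson likelihood is conjugate: the posterior is Gamma(α + ΣXᵢ, β + n).
Posterior mean = (α₀+S)/(β₀+n) = [n/(β₀+n)]·(S/n) + [β₀/(β₀+n)]·(α₀/β₀), so only n and β₀ enter the weight.
Weight on data w = n/(β₀+n) = 4/(3.7+4) = 4/7.7 = 0.5195.

0.5195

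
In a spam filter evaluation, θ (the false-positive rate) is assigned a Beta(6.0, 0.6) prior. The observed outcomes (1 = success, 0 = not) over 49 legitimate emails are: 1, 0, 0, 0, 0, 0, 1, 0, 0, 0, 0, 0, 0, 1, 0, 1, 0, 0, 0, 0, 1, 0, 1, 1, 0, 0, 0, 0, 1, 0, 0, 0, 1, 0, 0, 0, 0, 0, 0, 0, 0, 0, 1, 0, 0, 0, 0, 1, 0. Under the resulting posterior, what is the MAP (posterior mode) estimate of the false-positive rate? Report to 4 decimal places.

0.2985

The Beta prior is conjugate to a Binomial/Bernoulli likelihood; the update adds successes to α and failures to β.
Posterior: Beta(α+k, β+n−k) = Beta(6.0+11, 0.6+38) = Beta(17.0, 38.6).
Mode of Beta(a,b) for a,b>1 is (a−1)/(a+b−2) = 16.0/53.6 = 0.2985.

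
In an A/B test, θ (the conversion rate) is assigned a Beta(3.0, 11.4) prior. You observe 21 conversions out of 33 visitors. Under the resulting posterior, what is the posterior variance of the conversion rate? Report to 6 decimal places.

0.005164

The Beta prior is conjugate to a Binomial/Bernoulli likelihood; the update adds successes to α and failures to β.
Posterior: Beta(α+k, β+n−k) = Beta(3.0+21, 11.4+12) = Beta(24.0, 23.4).
Var = αβ/((α+β)²(α+β+1)) = 24.0·23.4/(47.4²·48.4) = 0.005164.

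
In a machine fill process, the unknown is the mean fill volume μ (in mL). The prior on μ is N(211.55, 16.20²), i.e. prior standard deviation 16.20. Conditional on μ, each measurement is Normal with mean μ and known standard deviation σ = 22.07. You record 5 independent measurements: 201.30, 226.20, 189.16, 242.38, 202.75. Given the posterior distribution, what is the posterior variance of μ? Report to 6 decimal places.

For Normal data with known variance σ², a Normal(μ₀, σ₀²) prior on μ is conjugate. Posterior precision = 1/σ₀² + n/σ²; posterior mean is the precision-weighted average of μ₀ and x̄.
σ₀² = 16.20² = 262.44, σ² = 22.07² = 487.0849; σ² + n·σ₀² = 487.0849 + 5·262.44 = 1799.2849.
Posterior precision = 1/σ₀² + n/σ² = 1/262.44 + 5/487.0849 = (σ² + n·σ₀²)/(σ₀²σ²) = 1799.2849/(262.44·487.0849); posterior variance σₙ² = σ₀²σ²/(σ² + n·σ₀²) = 262.44·487.0849/1799.2849 = 71.045203.

71.045203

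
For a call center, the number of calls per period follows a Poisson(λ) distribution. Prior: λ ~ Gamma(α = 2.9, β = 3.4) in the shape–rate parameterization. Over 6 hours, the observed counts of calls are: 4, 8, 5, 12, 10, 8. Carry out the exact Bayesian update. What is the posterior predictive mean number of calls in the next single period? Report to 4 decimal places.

With a Gamma(shape α, rate β) prior, the Poisson likelihood is conjugate: the posterior is Gamma(α + ΣXᵢ, β + n).
Sum of counts S = 47 over n = 6 hours.
Posterior: Gamma(α+S, β+n) = Gamma(2.9+47, 3.4+6) = Gamma(49.9, 9.4).
The predictive distribution for one future period is NegBinom with mean α/β = 5.3085.

5.3085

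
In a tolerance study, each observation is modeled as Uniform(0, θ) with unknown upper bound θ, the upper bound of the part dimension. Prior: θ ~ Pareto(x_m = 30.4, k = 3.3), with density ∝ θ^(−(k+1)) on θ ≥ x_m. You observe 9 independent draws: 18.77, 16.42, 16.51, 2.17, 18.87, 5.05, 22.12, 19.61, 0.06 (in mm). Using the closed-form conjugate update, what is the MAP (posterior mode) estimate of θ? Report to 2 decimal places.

30.40

A Pareto(scale x_m, shape k) prior on the upper bound θ of Uniform(0, θ) is conjugate: posterior is Pareto(max(x_m, max xᵢ), k + n).
Sample maximum = 22.12; prior scale x_m = 30.4 → posterior scale = max = 30.40.
Posterior shape = 3.3 + 9 = 12.3.
The Pareto density is decreasing on [x_m, ∞), so the mode is x_m = 30.40.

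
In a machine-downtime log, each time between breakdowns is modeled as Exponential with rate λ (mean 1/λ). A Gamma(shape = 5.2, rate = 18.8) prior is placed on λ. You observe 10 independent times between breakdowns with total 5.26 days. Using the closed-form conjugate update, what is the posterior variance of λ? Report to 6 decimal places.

With a Gamma(shape α, rate β) prior on the exponential rate λ, the posterior after n observations with total T = Σxᵢ is Gamma(α+n, β+T).
Posterior: Gamma(5.2+10, 18.8+5.26) = Gamma(15.2, 24.06).
Var = α/β² = 0.026257.

0.026257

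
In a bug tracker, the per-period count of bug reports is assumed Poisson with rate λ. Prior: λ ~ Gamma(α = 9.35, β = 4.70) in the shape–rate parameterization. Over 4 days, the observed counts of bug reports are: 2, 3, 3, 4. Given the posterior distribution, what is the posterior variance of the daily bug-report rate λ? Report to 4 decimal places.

0.2821

With a Gamma(shape α, rate β) prior, the Poisson likelihood is conjugate: the posterior is Gamma(α + ΣXᵢ, β + n).
Sum of counts S = 12 over n = 4 days.
Posterior: Gamma(α+S, β+n) = Gamma(9.35+12, 4.70+4) = Gamma(21.35, 8.70).
Var = α/β² = 21.35/8.70² = 0.2821.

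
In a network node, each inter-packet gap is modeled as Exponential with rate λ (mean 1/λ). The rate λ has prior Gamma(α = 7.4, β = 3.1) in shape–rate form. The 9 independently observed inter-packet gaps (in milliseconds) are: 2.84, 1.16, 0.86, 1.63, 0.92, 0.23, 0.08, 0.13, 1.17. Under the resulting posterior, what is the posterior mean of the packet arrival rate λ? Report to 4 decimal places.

1.3531

With a Gamma(shape α, rate β) prior on the exponential rate λ, the posterior after n observations with total T = Σxᵢ is Gamma(α+n, β+T).
Sum of observations T = 9.02 milliseconds; n = 9.
Posterior: Gamma(7.4+9, 3.1+9.02) = Gamma(16.4, 12.12).
Posterior mean of λ = α/β = 16.4/12.12 = 1.3531.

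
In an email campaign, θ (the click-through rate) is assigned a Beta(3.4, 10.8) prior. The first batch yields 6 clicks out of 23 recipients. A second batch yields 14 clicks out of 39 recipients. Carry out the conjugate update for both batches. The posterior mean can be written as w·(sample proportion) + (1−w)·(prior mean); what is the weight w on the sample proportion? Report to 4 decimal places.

0.8136

The Beta prior is conjugate to a Binomial/Bernoulli likelihood; the update adds successes to α and failures to β.
Total number of recipients: n = 23 + 39 = 62.
Posterior mean = (α₀+k)/(α₀+β₀+n) = [n/(α₀+β₀+n)]·(k/n) + [(α₀+β₀)/(α₀+β₀+n)]·α₀/(α₀+β₀), so only n and the prior enter the weight.
The weight on the data is w = n/(α₀+β₀+n) = 62/(3.4+10.8+62) = 62/76.2 = 0.8136.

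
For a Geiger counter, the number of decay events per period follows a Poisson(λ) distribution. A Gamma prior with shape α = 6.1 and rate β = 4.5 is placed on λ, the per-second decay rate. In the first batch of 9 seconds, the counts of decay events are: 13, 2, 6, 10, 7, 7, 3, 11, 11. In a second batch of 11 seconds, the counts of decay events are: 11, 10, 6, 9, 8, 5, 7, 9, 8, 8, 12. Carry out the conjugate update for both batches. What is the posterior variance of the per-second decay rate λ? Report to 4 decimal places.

With a Gamma(shape α, rate β) prior, the Poisson likelihood is conjugate: the posterior is Gamma(α + ΣXᵢ, β + n).
Batch 1: sum of counts S = 70 over n = 9 seconds.
After batch 1: Gamma(α+S, β+n) = Gamma(6.1+70, 4.5+9) = Gamma(76.1, 13.5).
Batch 2: sum of counts S = 93 over n = 11 seconds.
After batch 2: Gamma(α+S, β+n) = Gamma(76.1+93, 13.5+11) = Gamma(169.1, 24.5).
Var = α/β² = 169.1/24.5² = 0.2817.

0.2817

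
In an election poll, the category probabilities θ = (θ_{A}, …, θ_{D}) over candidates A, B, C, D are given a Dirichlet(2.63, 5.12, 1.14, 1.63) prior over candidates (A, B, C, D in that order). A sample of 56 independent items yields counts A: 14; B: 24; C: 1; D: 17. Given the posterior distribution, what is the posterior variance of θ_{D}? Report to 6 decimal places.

The Dirichlet prior is conjugate to the Multinomial likelihood: each posterior αⱼ = prior αⱼ + observed count nⱼ.
Posterior concentration: (16.63, 29.12, 2.14, 18.63), total = 66.52.
Var[θ_j] = α_j(Σα−α_j)/((Σα)²(Σα+1)) = 18.63·47.89/(66.52²·67.52) = 0.002986.

0.002986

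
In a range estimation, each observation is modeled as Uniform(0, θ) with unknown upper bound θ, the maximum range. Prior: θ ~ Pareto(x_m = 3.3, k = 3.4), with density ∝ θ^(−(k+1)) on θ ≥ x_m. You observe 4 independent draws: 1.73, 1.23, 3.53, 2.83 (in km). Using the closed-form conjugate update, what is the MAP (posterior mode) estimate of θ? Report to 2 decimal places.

A Pareto(scale x_m, shape k) prior on the upper bound θ of Uniform(0, θ) is conjugate: posterior is Pareto(max(x_m, max xᵢ), k + n).
Sample maximum = 3.53; prior scale x_m = 3.3 → posterior scale = max = 3.53.
Posterior shape = 3.4 + 4 = 7.4.
The Pareto density is decreasing on [x_m, ∞), so the mode is x_m = 3.53.

3.53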